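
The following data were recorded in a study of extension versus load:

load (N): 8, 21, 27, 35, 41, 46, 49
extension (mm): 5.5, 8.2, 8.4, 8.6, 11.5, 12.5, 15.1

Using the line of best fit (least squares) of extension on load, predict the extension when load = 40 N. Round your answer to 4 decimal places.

11.5310

n = 7, Σx = 227, Σy = 69.8, Σxy = 2530.4, Σx² = 8657
Sxx = Σx² − (Σx)²/n = 8657 − 7361.285714 = 1295.714286
Sxy = Σxy − (Σx)(Σy)/n = 2530.4 − 2263.514286 = 266.885714
b = Sxy/Sxx = 266.885714/1295.714286 = 0.205976
a = ȳ − b·x̄ = 9.971429 − 0.205976·32.428571 = 3.291929
ŷ(40) = a + b·40 = 3.291929 + 0.205976·40 = 11.530959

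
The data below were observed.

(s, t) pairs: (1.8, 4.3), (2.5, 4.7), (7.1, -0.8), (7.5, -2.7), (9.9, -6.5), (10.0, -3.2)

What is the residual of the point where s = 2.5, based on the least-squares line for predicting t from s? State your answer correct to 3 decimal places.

0.657

n = 6, Σx = 38.8, Σy = -4.2, Σxy = -102.79, Σx² = 314.16
Sxx = Σx² − (Σx)²/n = 314.16 − 250.906667 = 63.253333
Sxy = Σxy − (Σx)(Σy)/n = -102.79 − (-27.16) = -75.63
b = Sxy/Sxx = -75.63/63.253333 = -1.195668
a = ȳ − b·x̄ = -0.7 − (-1.195668)·6.466667 = 7.031988
ŷ(2.5) = 7.031988 + (-1.195668)·2.5 = 4.042817
residual = y − ŷ = 4.7 − 4.042817 = 0.657183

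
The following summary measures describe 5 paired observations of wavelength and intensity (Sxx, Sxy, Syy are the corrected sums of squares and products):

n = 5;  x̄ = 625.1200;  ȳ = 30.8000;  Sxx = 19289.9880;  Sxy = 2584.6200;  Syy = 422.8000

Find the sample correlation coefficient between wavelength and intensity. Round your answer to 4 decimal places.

0.9050

r = Sxy/√(Sxx·Syy) = 2584.62/√(8155806.9264) = 2584.62/2855.837342 = 0.905031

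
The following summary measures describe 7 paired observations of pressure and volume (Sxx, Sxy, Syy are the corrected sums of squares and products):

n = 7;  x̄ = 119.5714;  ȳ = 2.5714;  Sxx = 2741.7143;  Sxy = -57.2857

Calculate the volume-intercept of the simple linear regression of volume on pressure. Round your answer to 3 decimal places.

b = Sxy/Sxx = -57.2857/2741.7143 = -0.020894
a = ȳ − b·x̄ = 2.5714 − (-0.020894)·119.5714 = 5.069739

5.070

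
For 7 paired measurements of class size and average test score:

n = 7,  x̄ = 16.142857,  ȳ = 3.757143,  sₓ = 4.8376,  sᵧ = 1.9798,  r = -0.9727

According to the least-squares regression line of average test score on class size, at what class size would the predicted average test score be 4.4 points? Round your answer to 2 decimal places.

14.53

b = r · sᵧ/sₓ = -0.9727 · 1.9798/4.8376 = -0.398080
a = ȳ − b·x̄ = 3.757143 − (-0.398080)·16.142857 = 10.183290
Set a + b·x = 4.4: x = (4.4 − 10.183290) / (-0.398080) = 14.527963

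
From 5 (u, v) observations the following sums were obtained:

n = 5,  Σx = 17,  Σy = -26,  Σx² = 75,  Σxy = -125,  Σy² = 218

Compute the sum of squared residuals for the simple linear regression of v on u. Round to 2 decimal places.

Sxx = Σx² − (Σx)²/n = 75 − 57.8 = 17.2
Sxy = Σxy − (Σx)(Σy)/n = -125 − (-88.4) = -36.6
Syy = Σy² − (Σy)²/n = 218 − 135.2 = 82.8
b = Sxy/Sxx = -36.6/17.2 = -2.127907
SSE = Syy − b·Sxy = 82.8 − (-2.127907)·(-36.6) = 4.918605

4.92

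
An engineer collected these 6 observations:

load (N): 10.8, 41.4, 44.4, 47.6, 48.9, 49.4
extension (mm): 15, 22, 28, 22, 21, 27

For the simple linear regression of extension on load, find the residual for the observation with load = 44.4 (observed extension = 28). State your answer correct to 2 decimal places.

n = 6, Σx = 242.5, Σy = 135, Σxy = 5723.9, Σx² = 10899.29
Sxx = Σx² − (Σx)²/n = 10899.29 − 9801.041667 = 1098.248333
Sxy = Σxy − (Σx)(Σy)/n = 5723.9 − 5456.25 = 267.65
b = Sxy/Sxx = 267.65/1098.248333 = 0.243706
a = ȳ − b·x̄ = 22.5 − 0.243706·40.416667 = 12.650205
ŷ(44.4) = 12.650205 + 0.243706·44.4 = 23.470763
residual = y − ŷ = 28 − 23.470763 = 4.529237

4.53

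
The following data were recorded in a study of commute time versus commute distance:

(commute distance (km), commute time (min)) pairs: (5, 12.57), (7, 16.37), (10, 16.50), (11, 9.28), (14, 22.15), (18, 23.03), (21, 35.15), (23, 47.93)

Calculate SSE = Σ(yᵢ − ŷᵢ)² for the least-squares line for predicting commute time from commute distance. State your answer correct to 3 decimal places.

263.004

n = 8, Σx = 109, Σy = 182.98, Σxy = 3009.7, Σx² = 1785, Σy² = 5338.161
Sxx = Σx² − (Σx)²/n = 1785 − 1485.125 = 299.875
Sxy = Σxy − (Σx)(Σy)/n = 3009.7 − 2493.1025 = 516.5975
Syy = Σy² − (Σy)²/n = 5338.161 − 4185.21005 = 1152.95095
b = Sxy/Sxx = 516.5975/299.875 = 1.722709
SSE = Syy − b·Sxy = 1152.95095 − 1.722709·516.5975 = 263.003549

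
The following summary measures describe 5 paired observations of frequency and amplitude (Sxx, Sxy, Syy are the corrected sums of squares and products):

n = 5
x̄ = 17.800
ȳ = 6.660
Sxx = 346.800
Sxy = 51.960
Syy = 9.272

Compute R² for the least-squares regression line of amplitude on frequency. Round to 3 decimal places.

R² = Sxy²/(Sxx·Syy) = (51.96)²/(346.8·9.272) = 0.839626

0.840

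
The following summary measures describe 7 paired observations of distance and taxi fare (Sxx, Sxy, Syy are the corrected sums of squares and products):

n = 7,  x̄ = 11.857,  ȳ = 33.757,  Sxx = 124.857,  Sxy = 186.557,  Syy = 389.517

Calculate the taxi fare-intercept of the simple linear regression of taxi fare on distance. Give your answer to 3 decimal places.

16.041

b = Sxy/Sxx = 186.557/124.857 = 1.494165
a = ȳ − b·x̄ = 33.757 − 1.494165·11.857 = 16.040682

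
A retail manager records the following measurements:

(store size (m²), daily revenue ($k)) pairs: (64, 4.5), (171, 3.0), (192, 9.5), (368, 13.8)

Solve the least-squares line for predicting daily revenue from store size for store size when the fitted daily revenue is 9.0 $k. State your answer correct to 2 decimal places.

237.88

n = 4, Σx = 795, Σy = 30.8, Σxy = 7703.4, Σx² = 205625
Sxx = Σx² − (Σx)²/n = 205625 − 158006.25 = 47618.75
Sxy = Σxy − (Σx)(Σy)/n = 7703.4 − 6121.5 = 1581.9
b = Sxy/Sxx = 1581.9/47618.75 = 0.033220
a = ȳ − b·x̄ = 7.7 − 0.033220·198.75 = 1.097504
Set a + b·x = 9.0: x = (9.0 − 1.097504) / 0.033220 = 237.882926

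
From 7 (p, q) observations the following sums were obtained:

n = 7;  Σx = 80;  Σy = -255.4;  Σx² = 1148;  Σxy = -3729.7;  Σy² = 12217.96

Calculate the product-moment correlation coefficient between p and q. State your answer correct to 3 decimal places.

Sxx = Σx² − (Σx)²/n = 1148 − 914.285714 = 233.714286
Sxy = Σxy − (Σx)(Σy)/n = -3729.7 − (-2918.857143) = -810.842857
Syy = Σy² − (Σy)²/n = 12217.96 − 9318.451429 = 2899.508571
r = Sxy/√(Sxx·Syy) = -810.842857/√(677656.574694) = -810.842857/823.198989 = -0.984990

-0.985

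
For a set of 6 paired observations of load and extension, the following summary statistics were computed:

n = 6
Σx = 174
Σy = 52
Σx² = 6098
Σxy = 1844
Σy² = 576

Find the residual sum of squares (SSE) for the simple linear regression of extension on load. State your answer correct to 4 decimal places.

18.0177

Sxx = Σx² − (Σx)²/n = 6098 − 5046 = 1052
Sxy = Σxy − (Σx)(Σy)/n = 1844 − 1508 = 336
Syy = Σy² − (Σy)²/n = 576 − 450.666667 = 125.333333
b = Sxy/Sxx = 336/1052 = 0.319392
SSE = Syy − b·Sxy = 125.333333 − 0.319392·336 = 18.017744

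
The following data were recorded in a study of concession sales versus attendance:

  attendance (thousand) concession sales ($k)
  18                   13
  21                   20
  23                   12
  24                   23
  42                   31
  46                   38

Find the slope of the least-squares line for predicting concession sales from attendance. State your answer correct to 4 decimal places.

n = 6, Σx = 174, Σy = 137, Σxy = 4532, Σx² = 5750
Sxx = Σx² − (Σx)²/n = 5750 − 5046 = 704
Sxy = Σxy − (Σx)(Σy)/n = 4532 − 3973 = 559
b = Sxy/Sxx = 559/704 = 0.794034

0.7940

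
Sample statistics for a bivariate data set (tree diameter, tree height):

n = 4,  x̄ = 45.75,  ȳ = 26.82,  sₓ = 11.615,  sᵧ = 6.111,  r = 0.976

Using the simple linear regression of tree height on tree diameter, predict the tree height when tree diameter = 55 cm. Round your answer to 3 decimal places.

b = r · sᵧ/sₓ = 0.976 · 6.111/11.615 = 0.513503
a = ȳ − b·x̄ = 26.82 − 0.513503·45.75 = 3.327243
ŷ(55) = a + b·55 = 3.327243 + 0.513503·55 = 31.569902

31.570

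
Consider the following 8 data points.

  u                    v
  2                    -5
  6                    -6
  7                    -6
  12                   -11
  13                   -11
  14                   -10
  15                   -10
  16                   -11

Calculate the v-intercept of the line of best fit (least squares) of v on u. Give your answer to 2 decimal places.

n = 8, Σx = 85, Σy = -70, Σxy = -829, Σx² = 1079
Sxx = Σx² − (Σx)²/n = 1079 − 903.125 = 175.875
Sxy = Σxy − (Σx)(Σy)/n = -829 − (-743.75) = -85.25
b = Sxy/Sxx = -85.25/175.875 = -0.484719
a = ȳ − b·x̄ = -8.75 − (-0.484719)·10.625 = -3.599858

-3.60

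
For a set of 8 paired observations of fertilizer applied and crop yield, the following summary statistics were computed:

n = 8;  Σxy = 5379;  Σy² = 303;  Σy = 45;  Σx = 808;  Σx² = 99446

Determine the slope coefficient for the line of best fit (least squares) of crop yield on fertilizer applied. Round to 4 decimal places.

0.0468

Sxx = Σx² − (Σx)²/n = 99446 − 81608 = 17838
Sxy = Σxy − (Σx)(Σy)/n = 5379 − 4545 = 834
b = Sxy/Sxx = 834/17838 = 0.046754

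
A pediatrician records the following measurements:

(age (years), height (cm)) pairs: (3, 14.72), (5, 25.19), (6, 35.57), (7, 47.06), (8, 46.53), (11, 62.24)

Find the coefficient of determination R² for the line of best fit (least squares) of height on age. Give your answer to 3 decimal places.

0.957

n = 6, Σx = 40, Σy = 231.31, Σxy = 1769.83, Σx² = 304, Σy² = 10369.9415
Sxx = Σx² − (Σx)²/n = 304 − 266.666667 = 37.333333
Sxy = Σxy − (Σx)(Σy)/n = 1769.83 − 1542.066667 = 227.763333
Syy = Σy² − (Σy)²/n = 10369.9415 − 8917.386017 = 1452.555483
R² = Sxy²/(Sxx·Syy) = (227.763333)²/(37.333333·1452.555483) = 0.956617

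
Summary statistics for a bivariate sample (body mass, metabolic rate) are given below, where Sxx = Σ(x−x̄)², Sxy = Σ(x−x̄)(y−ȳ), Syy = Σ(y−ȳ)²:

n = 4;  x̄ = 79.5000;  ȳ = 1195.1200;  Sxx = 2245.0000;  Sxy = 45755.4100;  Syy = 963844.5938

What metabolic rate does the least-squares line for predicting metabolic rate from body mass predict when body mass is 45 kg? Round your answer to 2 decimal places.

b = Sxy/Sxx = 45755.41/2245 = 20.381029
a = ȳ − b·x̄ = 1195.12 − 20.381029·79.5 = -425.171802
ŷ(45) = a + b·45 = -425.171802 + 20.381029·45 = 491.974501

491.97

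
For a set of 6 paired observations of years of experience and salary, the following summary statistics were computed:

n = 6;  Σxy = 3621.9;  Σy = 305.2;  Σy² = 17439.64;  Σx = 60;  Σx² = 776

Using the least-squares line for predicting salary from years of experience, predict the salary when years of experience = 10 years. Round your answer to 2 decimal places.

50.87

Sxx = Σx² − (Σx)²/n = 776 − 600 = 176
Sxy = Σxy − (Σx)(Σy)/n = 3621.9 − 3052 = 569.9
b = Sxy/Sxx = 569.9/176 = 3.238068
a = ȳ − b·x̄ = 50.866667 − 3.238068·10 = 18.485985
ŷ(10) = a + b·10 = 18.485985 + 3.238068·10 = 50.866667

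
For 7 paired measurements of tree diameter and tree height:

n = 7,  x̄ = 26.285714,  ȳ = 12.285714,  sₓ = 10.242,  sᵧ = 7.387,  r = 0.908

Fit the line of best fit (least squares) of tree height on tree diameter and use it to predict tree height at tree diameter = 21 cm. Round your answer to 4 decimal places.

b = r · sᵧ/sₓ = 0.908 · 7.387/10.242 = 0.654891
a = ȳ − b·x̄ = 12.285714 − 0.654891·26.285714 = -4.928570
ŷ(21) = a + b·21 = -4.928570 + 0.654891·21 = 8.824146

8.8241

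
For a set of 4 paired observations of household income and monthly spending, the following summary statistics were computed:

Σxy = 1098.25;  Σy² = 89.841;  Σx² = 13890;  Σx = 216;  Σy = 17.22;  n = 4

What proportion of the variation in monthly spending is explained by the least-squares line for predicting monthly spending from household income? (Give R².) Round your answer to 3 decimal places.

Sxx = Σx² − (Σx)²/n = 13890 − 11664 = 2226
Sxy = Σxy − (Σx)(Σy)/n = 1098.25 − 929.88 = 168.37
Syy = Σy² − (Σy)²/n = 89.841 − 74.1321 = 15.7089
R² = Sxy²/(Sxx·Syy) = (168.37)²/(2226·15.7089) = 0.810697

0.811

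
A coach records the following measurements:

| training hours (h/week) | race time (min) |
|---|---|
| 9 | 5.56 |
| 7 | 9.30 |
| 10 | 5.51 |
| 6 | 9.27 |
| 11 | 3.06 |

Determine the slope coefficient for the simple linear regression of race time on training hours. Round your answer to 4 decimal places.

n = 5, Σx = 43, Σy = 32.7, Σxy = 259.52, Σx² = 387
Sxx = Σx² − (Σx)²/n = 387 − 369.8 = 17.2
Sxy = Σxy − (Σx)(Σy)/n = 259.52 − 281.22 = -21.7
b = Sxy/Sxx = -21.7/17.2 = -1.261628

-1.2616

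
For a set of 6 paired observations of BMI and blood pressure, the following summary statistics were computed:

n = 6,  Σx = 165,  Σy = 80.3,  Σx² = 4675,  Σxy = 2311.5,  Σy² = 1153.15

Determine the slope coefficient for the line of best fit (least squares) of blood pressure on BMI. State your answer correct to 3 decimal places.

0.751

Sxx = Σx² − (Σx)²/n = 4675 − 4537.5 = 137.5
Sxy = Σxy − (Σx)(Σy)/n = 2311.5 − 2208.25 = 103.25
b = Sxy/Sxx = 103.25/137.5 = 0.750909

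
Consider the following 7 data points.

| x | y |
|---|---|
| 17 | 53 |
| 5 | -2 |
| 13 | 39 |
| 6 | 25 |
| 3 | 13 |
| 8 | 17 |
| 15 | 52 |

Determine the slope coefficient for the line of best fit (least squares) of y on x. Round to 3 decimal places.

3.514

n = 7, Σx = 67, Σy = 197, Σxy = 2503, Σx² = 817
Sxx = Σx² − (Σx)²/n = 817 − 641.285714 = 175.714286
Sxy = Σxy − (Σx)(Σy)/n = 2503 − 1885.571429 = 617.428571
b = Sxy/Sxx = 617.428571/175.714286 = 3.513821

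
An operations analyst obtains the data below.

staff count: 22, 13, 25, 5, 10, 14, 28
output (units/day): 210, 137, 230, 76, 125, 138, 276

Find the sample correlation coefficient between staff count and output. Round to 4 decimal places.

n = 7, Σx = 117, Σy = 1192, Σxy = 23441, Σx² = 2383, Σy² = 232390
Sxx = Σx² − (Σx)²/n = 2383 − 1955.571429 = 427.428571
Sxy = Σxy − (Σx)(Σy)/n = 23441 − 19923.428571 = 3517.571429
Syy = Σy² − (Σy)²/n = 232390 − 202980.571429 = 29409.428571
r = Sxy/√(Sxx·Syy) = 3517.571429/√(12570430.040816) = 3517.571429/3545.480227 = 0.992128

0.9921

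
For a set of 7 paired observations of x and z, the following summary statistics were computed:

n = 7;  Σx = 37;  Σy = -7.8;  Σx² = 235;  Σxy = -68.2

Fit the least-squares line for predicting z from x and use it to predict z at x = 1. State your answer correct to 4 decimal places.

Sxx = Σx² − (Σx)²/n = 235 − 195.571429 = 39.428571
Sxy = Σxy − (Σx)(Σy)/n = -68.2 − (-41.228571) = -26.971429
b = Sxy/Sxx = -26.971429/39.428571 = -0.684058
a = ȳ − b·x̄ = -1.114286 − (-0.684058)·5.285714 = 2.501449
ŷ(1) = a + b·1 = 2.501449 + (-0.684058)·1 = 1.817391

1.8174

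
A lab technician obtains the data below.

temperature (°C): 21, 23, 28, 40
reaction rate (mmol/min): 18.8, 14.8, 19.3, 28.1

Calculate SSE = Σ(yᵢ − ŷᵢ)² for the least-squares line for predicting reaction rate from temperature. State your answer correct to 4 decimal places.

14.8871

n = 4, Σx = 112, Σy = 81, Σxy = 2399.6, Σx² = 3354, Σy² = 1734.58
Sxx = Σx² − (Σx)²/n = 3354 − 3136 = 218
Sxy = Σxy − (Σx)(Σy)/n = 2399.6 − 2268 = 131.6
Syy = Σy² − (Σy)²/n = 1734.58 − 1640.25 = 94.33
b = Sxy/Sxx = 131.6/218 = 0.603670
SSE = Syy − b·Sxy = 94.33 − 0.603670·131.6 = 14.887064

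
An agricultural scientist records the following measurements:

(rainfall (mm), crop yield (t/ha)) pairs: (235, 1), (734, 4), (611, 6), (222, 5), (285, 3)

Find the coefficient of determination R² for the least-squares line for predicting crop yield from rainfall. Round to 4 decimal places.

0.2263

n = 5, Σx = 2087, Σy = 19, Σxy = 8802, Σx² = 1097811, Σy² = 87
Sxx = Σx² − (Σx)²/n = 1097811 − 871113.8 = 226697.2
Sxy = Σxy − (Σx)(Σy)/n = 8802 − 7930.6 = 871.4
Syy = Σy² − (Σy)²/n = 87 − 72.2 = 14.8
R² = Sxy²/(Sxx·Syy) = (871.4)²/(226697.2·14.8) = 0.226322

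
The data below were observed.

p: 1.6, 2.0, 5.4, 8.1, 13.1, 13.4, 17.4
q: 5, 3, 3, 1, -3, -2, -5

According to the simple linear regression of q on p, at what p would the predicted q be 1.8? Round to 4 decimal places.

n = 7, Σx = 61, Σy = 2, Σxy = -114.8, Σx² = 755.26
Sxx = Σx² − (Σx)²/n = 755.26 − 531.571429 = 223.688571
Sxy = Σxy − (Σx)(Σy)/n = -114.8 − 17.428571 = -132.228571
b = Sxy/Sxx = -132.228571/223.688571 = -0.591128
a = ȳ − b·x̄ = 0.285714 − (-0.591128)·8.714286 = 5.436972
Set a + b·x = 1.8: x = (1.8 − 5.436972) / (-0.591128) = 6.152597

6.1526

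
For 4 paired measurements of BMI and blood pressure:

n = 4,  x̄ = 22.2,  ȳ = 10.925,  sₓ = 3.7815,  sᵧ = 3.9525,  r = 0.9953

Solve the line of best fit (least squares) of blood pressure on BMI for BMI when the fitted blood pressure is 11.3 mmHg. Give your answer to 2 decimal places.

b = r · sᵧ/sₓ = 0.9953 · 3.9525/3.7815 = 1.040308
a = ȳ − b·x̄ = 10.925 − 1.040308·22.2 = -12.169829
Set a + b·x = 11.3: x = (11.3 − (-12.169829)) / 1.040308 = 22.560470

22.56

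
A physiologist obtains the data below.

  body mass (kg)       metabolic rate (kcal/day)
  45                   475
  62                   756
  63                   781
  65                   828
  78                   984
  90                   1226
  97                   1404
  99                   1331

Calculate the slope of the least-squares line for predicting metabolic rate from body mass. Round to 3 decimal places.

16.655

n = 8, Σx = 599, Σy = 7785, Σxy = 626319, Σx² = 47457
Sxx = Σx² − (Σx)²/n = 47457 − 44850.125 = 2606.875
Sxy = Σxy − (Σx)(Σy)/n = 626319 − 582901.875 = 43417.125
b = Sxy/Sxx = 43417.125/2606.875 = 16.654855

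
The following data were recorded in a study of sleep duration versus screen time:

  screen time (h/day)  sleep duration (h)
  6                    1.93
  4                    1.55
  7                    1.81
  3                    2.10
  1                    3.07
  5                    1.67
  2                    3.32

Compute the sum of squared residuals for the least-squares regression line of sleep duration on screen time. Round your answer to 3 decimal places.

1.204

n = 7, Σx = 28, Σy = 15.45, Σxy = 54.81, Σx² = 140, Σy² = 37.0497
Sxx = Σx² − (Σx)²/n = 140 − 112 = 28
Sxy = Σxy − (Σx)(Σy)/n = 54.81 − 61.8 = -6.99
Syy = Σy² − (Σy)²/n = 37.0497 − 34.100357 = 2.949343
b = Sxy/Sxx = -6.99/28 = -0.249643
SSE = Syy − b·Sxy = 2.949343 − (-0.249643)·(-6.99) = 1.204339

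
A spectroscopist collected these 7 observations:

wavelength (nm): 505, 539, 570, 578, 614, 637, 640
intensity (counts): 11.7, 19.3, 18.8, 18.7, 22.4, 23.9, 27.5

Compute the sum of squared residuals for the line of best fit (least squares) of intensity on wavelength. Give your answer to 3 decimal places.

n = 7, Σx = 4083, Σy = 142.3, Σxy = 84413.7, Σx² = 2396895, Σy² = 3041.73
Sxx = Σx² − (Σx)²/n = 2396895 − 2381555.571429 = 15339.428571
Sxy = Σxy − (Σx)(Σy)/n = 84413.7 − 83001.557143 = 1412.142857
Syy = Σy² − (Σy)²/n = 3041.73 − 2892.755714 = 148.974286
b = Sxy/Sxx = 1412.142857/15339.428571 = 0.092060
SSE = Syy − b·Sxy = 148.974286 − 0.092060·1412.142857 = 18.972869

18.973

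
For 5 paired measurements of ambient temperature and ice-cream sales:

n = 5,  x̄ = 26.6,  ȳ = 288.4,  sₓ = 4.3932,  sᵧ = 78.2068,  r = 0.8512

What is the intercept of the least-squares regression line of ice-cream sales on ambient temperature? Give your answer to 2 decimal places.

b = r · sᵧ/sₓ = 0.8512 · 78.2068/4.3932 = 15.152879
a = ȳ − b·x̄ = 288.4 − 15.152879·26.6 = -114.666582

-114.67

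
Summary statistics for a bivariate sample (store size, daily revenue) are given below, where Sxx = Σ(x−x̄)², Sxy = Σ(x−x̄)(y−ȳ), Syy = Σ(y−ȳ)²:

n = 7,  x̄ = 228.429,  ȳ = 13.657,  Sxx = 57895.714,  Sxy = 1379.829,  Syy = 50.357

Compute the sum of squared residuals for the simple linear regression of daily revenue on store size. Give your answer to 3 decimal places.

b = Sxy/Sxx = 1379.829/57895.714 = 0.023833
SSE = Syy − b·Sxy = 50.357 − 0.023833·1379.829 = 17.471525

17.472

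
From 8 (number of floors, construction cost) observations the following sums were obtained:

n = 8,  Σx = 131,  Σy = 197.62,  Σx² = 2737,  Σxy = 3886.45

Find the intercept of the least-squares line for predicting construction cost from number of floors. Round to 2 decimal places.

6.71

Sxx = Σx² − (Σx)²/n = 2737 − 2145.125 = 591.875
Sxy = Σxy − (Σx)(Σy)/n = 3886.45 − 3236.0275 = 650.4225
b = Sxy/Sxx = 650.4225/591.875 = 1.098919
a = ȳ − b·x̄ = 24.7025 − 1.098919·16.375 = 6.707706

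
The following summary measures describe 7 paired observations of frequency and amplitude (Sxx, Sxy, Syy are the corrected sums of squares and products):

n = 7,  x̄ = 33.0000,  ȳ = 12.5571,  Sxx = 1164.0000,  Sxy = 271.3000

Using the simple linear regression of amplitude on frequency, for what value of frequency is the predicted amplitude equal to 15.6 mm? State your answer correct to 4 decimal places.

46.0554

b = Sxy/Sxx = 271.3/1164 = 0.233076
a = ȳ − b·x̄ = 12.5571 − 0.233076·33 = 4.865605
Set a + b·x = 15.6: x = (15.6 − 4.865605) / 0.233076 = 46.055421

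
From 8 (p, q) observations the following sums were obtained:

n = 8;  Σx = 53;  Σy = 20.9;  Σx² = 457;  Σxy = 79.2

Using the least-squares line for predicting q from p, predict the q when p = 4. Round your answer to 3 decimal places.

Sxx = Σx² − (Σx)²/n = 457 − 351.125 = 105.875
Sxy = Σxy − (Σx)(Σy)/n = 79.2 − 138.4625 = -59.2625
b = Sxy/Sxx = -59.2625/105.875 = -0.559740
a = ȳ − b·x̄ = 2.6125 − (-0.559740)·6.625 = 6.320779
ŷ(4) = a + b·4 = 6.320779 + (-0.559740)·4 = 4.081818

4.082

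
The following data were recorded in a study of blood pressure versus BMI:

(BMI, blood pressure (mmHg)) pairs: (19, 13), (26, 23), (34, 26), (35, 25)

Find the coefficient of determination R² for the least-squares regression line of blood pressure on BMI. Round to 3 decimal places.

0.859

n = 4, Σx = 114, Σy = 87, Σxy = 2604, Σx² = 3418, Σy² = 1999
Sxx = Σx² − (Σx)²/n = 3418 − 3249 = 169
Sxy = Σxy − (Σx)(Σy)/n = 2604 − 2479.5 = 124.5
Syy = Σy² − (Σy)²/n = 1999 − 1892.25 = 106.75
R² = Sxy²/(Sxx·Syy) = (124.5)²/(169·106.75) = 0.859180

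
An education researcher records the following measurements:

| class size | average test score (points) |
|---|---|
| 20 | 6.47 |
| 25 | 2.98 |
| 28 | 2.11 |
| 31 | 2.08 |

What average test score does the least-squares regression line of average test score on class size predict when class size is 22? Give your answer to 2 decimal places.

n = 4, Σx = 104, Σy = 13.64, Σxy = 327.46, Σx² = 2770
Sxx = Σx² − (Σx)²/n = 2770 − 2704 = 66
Sxy = Σxy − (Σx)(Σy)/n = 327.46 − 354.64 = -27.18
b = Sxy/Sxx = -27.18/66 = -0.411818
a = ȳ − b·x̄ = 3.41 − (-0.411818)·26 = 14.117273
ŷ(22) = a + b·22 = 14.117273 + (-0.411818)·22 = 5.057273

5.06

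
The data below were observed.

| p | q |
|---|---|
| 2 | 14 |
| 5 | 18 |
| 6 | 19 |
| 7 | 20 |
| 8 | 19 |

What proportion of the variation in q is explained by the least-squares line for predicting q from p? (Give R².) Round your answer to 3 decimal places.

0.858

n = 5, Σx = 28, Σy = 90, Σxy = 524, Σx² = 178, Σy² = 1642
Sxx = Σx² − (Σx)²/n = 178 − 156.8 = 21.2
Sxy = Σxy − (Σx)(Σy)/n = 524 − 504 = 20
Syy = Σy² − (Σy)²/n = 1642 − 1620 = 22
R² = Sxy²/(Sxx·Syy) = (20)²/(21.2·22) = 0.857633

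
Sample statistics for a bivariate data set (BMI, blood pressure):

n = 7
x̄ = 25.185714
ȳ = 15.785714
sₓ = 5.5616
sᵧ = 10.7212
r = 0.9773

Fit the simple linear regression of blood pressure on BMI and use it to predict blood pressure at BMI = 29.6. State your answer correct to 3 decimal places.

24.102

b = r · sᵧ/sₓ = 0.9773 · 10.7212/5.5616 = 1.883959
a = ȳ − b·x̄ = 15.785714 − 1.883959·25.185714 = -31.663149
ŷ(29.6) = a + b·29.6 = -31.663149 + 1.883959·29.6 = 24.102050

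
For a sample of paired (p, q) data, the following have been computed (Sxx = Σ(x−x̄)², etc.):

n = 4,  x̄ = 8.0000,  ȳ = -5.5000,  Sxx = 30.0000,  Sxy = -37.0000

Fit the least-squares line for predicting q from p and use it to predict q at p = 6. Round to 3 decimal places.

-3.033

b = Sxy/Sxx = -37/30 = -1.233333
a = ȳ − b·x̄ = -5.5 − (-1.233333)·8 = 4.366667
ŷ(6) = a + b·6 = 4.366667 + (-1.233333)·6 = -3.033333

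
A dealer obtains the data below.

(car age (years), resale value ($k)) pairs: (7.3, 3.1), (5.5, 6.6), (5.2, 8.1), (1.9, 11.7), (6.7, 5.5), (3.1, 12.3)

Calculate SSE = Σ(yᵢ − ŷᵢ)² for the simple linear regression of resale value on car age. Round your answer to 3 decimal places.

n = 6, Σx = 29.7, Σy = 47.3, Σxy = 198.26, Σx² = 168.69, Σy² = 437.21
Sxx = Σx² − (Σx)²/n = 168.69 − 147.015 = 21.675
Sxy = Σxy − (Σx)(Σy)/n = 198.26 − 234.135 = -35.875
Syy = Σy² − (Σy)²/n = 437.21 − 372.881667 = 64.328333
b = Sxy/Sxx = -35.875/21.675 = -1.655133
SSE = Syy − b·Sxy = 64.328333 − (-1.655133)·(-35.875) = 4.950450

4.950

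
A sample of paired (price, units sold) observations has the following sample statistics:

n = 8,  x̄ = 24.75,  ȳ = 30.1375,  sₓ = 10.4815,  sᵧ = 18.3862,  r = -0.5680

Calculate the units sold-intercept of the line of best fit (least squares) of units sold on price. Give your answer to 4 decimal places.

b = r · sᵧ/sₓ = -0.568 · 18.3862/10.4815 = -0.996361
a = ȳ − b·x̄ = 30.1375 − (-0.996361)·24.75 = 54.797444

54.7974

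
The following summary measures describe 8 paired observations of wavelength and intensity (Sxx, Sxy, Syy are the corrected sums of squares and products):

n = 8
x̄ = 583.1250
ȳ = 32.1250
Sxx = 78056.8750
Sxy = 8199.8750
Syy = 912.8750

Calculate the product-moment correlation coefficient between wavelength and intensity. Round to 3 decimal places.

0.971

r = Sxy/√(Sxx·Syy) = 8199.875/√(71256169.765625) = 8199.875/8441.336966 = 0.971395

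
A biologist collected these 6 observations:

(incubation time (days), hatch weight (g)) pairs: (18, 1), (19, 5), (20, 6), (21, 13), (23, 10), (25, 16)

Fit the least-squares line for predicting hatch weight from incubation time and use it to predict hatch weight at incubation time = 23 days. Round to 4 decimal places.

12.3235

n = 6, Σx = 126, Σy = 51, Σxy = 1136, Σx² = 2680
Sxx = Σx² − (Σx)²/n = 2680 − 2646 = 34
Sxy = Σxy − (Σx)(Σy)/n = 1136 − 1071 = 65
b = Sxy/Sxx = 65/34 = 1.911765
a = ȳ − b·x̄ = 8.5 − 1.911765·21 = -31.647059
ŷ(23) = a + b·23 = -31.647059 + 1.911765·23 = 12.323529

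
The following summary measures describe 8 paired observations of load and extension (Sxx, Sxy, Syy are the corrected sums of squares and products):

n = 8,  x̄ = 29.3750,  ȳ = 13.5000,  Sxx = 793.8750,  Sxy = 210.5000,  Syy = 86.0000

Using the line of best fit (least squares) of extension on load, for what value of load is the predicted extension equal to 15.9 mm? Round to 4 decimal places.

38.4263

b = Sxy/Sxx = 210.5/793.875 = 0.265155
a = ȳ − b·x̄ = 13.5 − 0.265155·29.375 = 5.711069
Set a + b·x = 15.9: x = (15.9 − 5.711069) / 0.265155 = 38.426306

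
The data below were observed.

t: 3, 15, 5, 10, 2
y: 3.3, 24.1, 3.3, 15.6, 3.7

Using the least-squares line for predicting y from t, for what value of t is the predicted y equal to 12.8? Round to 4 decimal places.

n = 5, Σx = 35, Σy = 50, Σxy = 551.3, Σx² = 363
Sxx = Σx² − (Σx)²/n = 363 − 245 = 118
Sxy = Σxy − (Σx)(Σy)/n = 551.3 − 350 = 201.3
b = Sxy/Sxx = 201.3/118 = 1.705932
a = ȳ − b·x̄ = 10 − 1.705932·7 = -1.941525
Set a + b·x = 12.8: x = (12.8 − (-1.941525)) / 1.705932 = 8.641331

8.6413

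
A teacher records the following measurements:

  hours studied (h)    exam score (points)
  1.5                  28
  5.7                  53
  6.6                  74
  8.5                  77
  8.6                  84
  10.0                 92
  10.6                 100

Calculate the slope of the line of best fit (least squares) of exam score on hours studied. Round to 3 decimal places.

7.796

n = 7, Σx = 51.5, Σy = 508, Σxy = 4189.4, Σx² = 436.87
Sxx = Σx² − (Σx)²/n = 436.87 − 378.892857 = 57.977143
Sxy = Σxy − (Σx)(Σy)/n = 4189.4 − 3737.428571 = 451.971429
b = Sxy/Sxx = 451.971429/57.977143 = 7.795683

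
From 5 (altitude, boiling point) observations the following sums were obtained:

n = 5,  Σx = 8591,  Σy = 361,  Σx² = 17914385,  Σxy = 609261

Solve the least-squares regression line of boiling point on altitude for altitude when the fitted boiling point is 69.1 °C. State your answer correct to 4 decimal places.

2606.1228

Sxx = Σx² − (Σx)²/n = 17914385 − 14761056.2 = 3153328.8
Sxy = Σxy − (Σx)(Σy)/n = 609261 − 620270.2 = -11009.2
b = Sxy/Sxx = -11009.2/3153328.8 = -0.003491
a = ȳ − b·x̄ = 72.2 − (-0.003491)·1718.2 = 78.198742
Set a + b·x = 69.1: x = (69.1 − 78.198742) / (-0.003491) = 2606.122763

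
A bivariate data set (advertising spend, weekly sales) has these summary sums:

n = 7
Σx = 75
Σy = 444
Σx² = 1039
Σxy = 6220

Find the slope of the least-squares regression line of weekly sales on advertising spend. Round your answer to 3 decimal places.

6.214

Sxx = Σx² − (Σx)²/n = 1039 − 803.571429 = 235.428571
Sxy = Σxy − (Σx)(Σy)/n = 6220 − 4757.142857 = 1462.857143
b = Sxy/Sxx = 1462.857143/235.428571 = 6.213592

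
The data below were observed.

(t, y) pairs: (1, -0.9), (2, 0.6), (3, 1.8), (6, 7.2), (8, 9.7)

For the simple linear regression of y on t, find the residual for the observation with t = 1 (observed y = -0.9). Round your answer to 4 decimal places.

0.0876

n = 5, Σx = 20, Σy = 18.4, Σxy = 126.5, Σx² = 114
Sxx = Σx² − (Σx)²/n = 114 − 80 = 34
Sxy = Σxy − (Σx)(Σy)/n = 126.5 − 73.6 = 52.9
b = Sxy/Sxx = 52.9/34 = 1.555882
a = ȳ − b·x̄ = 3.68 − 1.555882·4 = -2.543529
ŷ(1) = -2.543529 + 1.555882·1 = -0.987647
residual = y − ŷ = -0.9 − (-0.987647) = 0.087647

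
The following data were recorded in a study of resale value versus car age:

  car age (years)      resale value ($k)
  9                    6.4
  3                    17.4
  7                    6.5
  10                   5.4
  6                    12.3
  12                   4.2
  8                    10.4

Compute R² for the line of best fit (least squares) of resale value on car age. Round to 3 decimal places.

0.839

n = 7, Σx = 55, Σy = 62.6, Σxy = 416.7, Σx² = 483, Σy² = 692.22
Sxx = Σx² − (Σx)²/n = 483 − 432.142857 = 50.857143
Sxy = Σxy − (Σx)(Σy)/n = 416.7 − 491.857143 = -75.157143
Syy = Σy² − (Σy)²/n = 692.22 − 559.822857 = 132.397143
R² = Sxy²/(Sxx·Syy) = (-75.157143)²/(50.857143·132.397143) = 0.838900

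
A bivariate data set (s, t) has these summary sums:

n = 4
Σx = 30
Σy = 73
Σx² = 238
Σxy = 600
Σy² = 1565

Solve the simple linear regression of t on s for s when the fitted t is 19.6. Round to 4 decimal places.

7.8343

Sxx = Σx² − (Σx)²/n = 238 − 225 = 13
Sxy = Σxy − (Σx)(Σy)/n = 600 − 547.5 = 52.5
b = Sxy/Sxx = 52.5/13 = 4.038462
a = ȳ − b·x̄ = 18.25 − 4.038462·7.5 = -12.038462
Set a + b·x = 19.6: x = (19.6 − (-12.038462)) / 4.038462 = 7.834286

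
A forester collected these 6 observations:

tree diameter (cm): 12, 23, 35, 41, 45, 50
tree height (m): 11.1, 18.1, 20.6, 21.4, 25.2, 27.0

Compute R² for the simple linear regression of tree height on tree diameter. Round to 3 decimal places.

n = 6, Σx = 206, Σy = 123.4, Σxy = 4631.9, Σx² = 8104, Σy² = 2697.18
Sxx = Σx² − (Σx)²/n = 8104 − 7072.666667 = 1031.333333
Sxy = Σxy − (Σx)(Σy)/n = 4631.9 − 4236.733333 = 395.166667
Syy = Σy² − (Σy)²/n = 2697.18 − 2537.926667 = 159.253333
R² = Sxy²/(Sxx·Syy) = (395.166667)²/(1031.333333·159.253333) = 0.950765

0.951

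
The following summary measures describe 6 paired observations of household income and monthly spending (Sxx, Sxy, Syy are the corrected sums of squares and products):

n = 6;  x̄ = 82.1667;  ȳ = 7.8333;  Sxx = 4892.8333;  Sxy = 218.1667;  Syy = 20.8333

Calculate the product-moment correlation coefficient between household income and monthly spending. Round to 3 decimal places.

r = Sxy/√(Sxx·Syy) = 218.1667/√(101933.863989) = 218.1667/319.270832 = 0.683328

0.683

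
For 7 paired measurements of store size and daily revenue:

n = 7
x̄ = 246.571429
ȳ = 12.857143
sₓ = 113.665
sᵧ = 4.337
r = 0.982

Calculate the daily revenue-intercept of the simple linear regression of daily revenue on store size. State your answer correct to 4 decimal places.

3.6183

b = r · sᵧ/sₓ = 0.982 · 4.337/113.665 = 0.037469
a = ȳ − b·x̄ = 12.857143 − 0.037469·246.571429 = 3.618314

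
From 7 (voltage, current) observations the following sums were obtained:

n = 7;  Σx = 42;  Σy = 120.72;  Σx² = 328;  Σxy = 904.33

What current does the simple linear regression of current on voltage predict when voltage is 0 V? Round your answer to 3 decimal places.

Sxx = Σx² − (Σx)²/n = 328 − 252 = 76
Sxy = Σxy − (Σx)(Σy)/n = 904.33 − 724.32 = 180.01
b = Sxy/Sxx = 180.01/76 = 2.368553
a = ȳ − b·x̄ = 17.245714 − 2.368553·6 = 3.034398
ŷ(0) = a + b·0 = 3.034398 + 2.368553·0 = 3.034398

3.034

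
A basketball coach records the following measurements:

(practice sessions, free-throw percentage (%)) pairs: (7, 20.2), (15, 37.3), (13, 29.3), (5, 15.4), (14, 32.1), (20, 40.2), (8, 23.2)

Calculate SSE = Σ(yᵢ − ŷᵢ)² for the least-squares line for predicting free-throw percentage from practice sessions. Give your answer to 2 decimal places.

n = 7, Σx = 82, Σy = 197.7, Σxy = 2597.8, Σx² = 1128, Σy² = 6079.67
Sxx = Σx² − (Σx)²/n = 1128 − 960.571429 = 167.428571
Sxy = Σxy − (Σx)(Σy)/n = 2597.8 − 2315.914286 = 281.885714
Syy = Σy² − (Σy)²/n = 6079.67 − 5583.612857 = 496.057143
b = Sxy/Sxx = 281.885714/167.428571 = 1.683618
SSE = Syy − b·Sxy = 496.057143 − 1.683618·281.885714 = 21.469352

21.47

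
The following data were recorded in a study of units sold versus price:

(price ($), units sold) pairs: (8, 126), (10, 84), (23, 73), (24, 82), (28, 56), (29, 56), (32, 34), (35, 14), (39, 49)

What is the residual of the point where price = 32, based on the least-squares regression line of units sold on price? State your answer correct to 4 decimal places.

-12.0200

n = 9, Σx = 228, Σy = 574, Σxy = 12176, Σx² = 6664
Sxx = Σx² − (Σx)²/n = 6664 − 5776 = 888
Sxy = Σxy − (Σx)(Σy)/n = 12176 − 14541.333333 = -2365.333333
b = Sxy/Sxx = -2365.333333/888 = -2.663664
a = ȳ − b·x̄ = 63.777778 − (-2.663664)·25.333333 = 131.257257
ŷ(32) = 131.257257 + (-2.663664)·32 = 46.020020
residual = y − ŷ = 34 − 46.020020 = -12.020020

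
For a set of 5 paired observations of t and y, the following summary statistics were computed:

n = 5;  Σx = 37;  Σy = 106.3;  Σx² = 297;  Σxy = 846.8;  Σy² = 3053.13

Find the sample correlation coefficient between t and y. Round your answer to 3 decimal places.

0.444

Sxx = Σx² − (Σx)²/n = 297 − 273.8 = 23.2
Sxy = Σxy − (Σx)(Σy)/n = 846.8 − 786.62 = 60.18
Syy = Σy² − (Σy)²/n = 3053.13 − 2259.938 = 793.192
r = Sxy/√(Sxx·Syy) = 60.18/√(18402.0544) = 60.18/135.654172 = 0.443628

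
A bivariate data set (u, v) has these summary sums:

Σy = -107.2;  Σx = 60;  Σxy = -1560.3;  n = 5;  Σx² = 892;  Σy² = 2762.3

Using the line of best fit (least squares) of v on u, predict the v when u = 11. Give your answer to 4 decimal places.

-19.8476

Sxx = Σx² − (Σx)²/n = 892 − 720 = 172
Sxy = Σxy − (Σx)(Σy)/n = -1560.3 − (-1286.4) = -273.9
b = Sxy/Sxx = -273.9/172 = -1.592442
a = ȳ − b·x̄ = -21.44 − (-1.592442)·12 = -2.330698
ŷ(11) = a + b·11 = -2.330698 + (-1.592442)·11 = -19.847558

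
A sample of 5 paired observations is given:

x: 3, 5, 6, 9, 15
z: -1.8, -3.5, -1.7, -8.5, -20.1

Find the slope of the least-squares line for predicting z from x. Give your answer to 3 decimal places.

-1.612

n = 5, Σx = 38, Σy = -35.6, Σxy = -411.1, Σx² = 376
Sxx = Σx² − (Σx)²/n = 376 − 288.8 = 87.2
Sxy = Σxy − (Σx)(Σy)/n = -411.1 − (-270.56) = -140.54
b = Sxy/Sxx = -140.54/87.2 = -1.611697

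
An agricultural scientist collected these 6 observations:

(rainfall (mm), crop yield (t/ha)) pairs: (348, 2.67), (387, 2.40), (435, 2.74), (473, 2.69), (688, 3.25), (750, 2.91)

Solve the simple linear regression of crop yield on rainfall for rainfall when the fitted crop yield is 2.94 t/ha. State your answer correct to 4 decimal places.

n = 6, Σx = 3081, Σy = 16.66, Σxy = 8740.73, Σx² = 1719671
Sxx = Σx² − (Σx)²/n = 1719671 − 1582093.5 = 137577.5
Sxy = Σxy − (Σx)(Σy)/n = 8740.73 − 8554.91 = 185.82
b = Sxy/Sxx = 185.82/137577.5 = 0.001351
a = ȳ − b·x̄ = 2.776667 − 0.001351·513.5 = 2.083104
Set a + b·x = 2.94: x = (2.94 − 2.083104) / 0.001351 = 634.428811

634.4288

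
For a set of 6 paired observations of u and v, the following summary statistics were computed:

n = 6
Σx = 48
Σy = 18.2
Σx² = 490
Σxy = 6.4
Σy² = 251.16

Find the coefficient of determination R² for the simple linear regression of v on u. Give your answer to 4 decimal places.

Sxx = Σx² − (Σx)²/n = 490 − 384 = 106
Sxy = Σxy − (Σx)(Σy)/n = 6.4 − 145.6 = -139.2
Syy = Σy² − (Σy)²/n = 251.16 − 55.206667 = 195.953333
R² = Sxy²/(Sxx·Syy) = (-139.2)²/(106·195.953333) = 0.932867

0.9329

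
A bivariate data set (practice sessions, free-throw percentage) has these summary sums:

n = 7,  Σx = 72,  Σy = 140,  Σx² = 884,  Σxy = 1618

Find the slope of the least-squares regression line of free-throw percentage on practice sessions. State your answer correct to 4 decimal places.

1.2410

Sxx = Σx² − (Σx)²/n = 884 − 740.571429 = 143.428571
Sxy = Σxy − (Σx)(Σy)/n = 1618 − 1440 = 178
b = Sxy/Sxx = 178/143.428571 = 1.241036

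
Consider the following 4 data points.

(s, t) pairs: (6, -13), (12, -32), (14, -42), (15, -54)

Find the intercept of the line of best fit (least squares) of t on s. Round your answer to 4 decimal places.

n = 4, Σx = 47, Σy = -141, Σxy = -1860, Σx² = 601
Sxx = Σx² − (Σx)²/n = 601 − 552.25 = 48.75
Sxy = Σxy − (Σx)(Σy)/n = -1860 − (-1656.75) = -203.25
b = Sxy/Sxx = -203.25/48.75 = -4.169231
a = ȳ − b·x̄ = -35.25 − (-4.169231)·11.75 = 13.738462

13.7385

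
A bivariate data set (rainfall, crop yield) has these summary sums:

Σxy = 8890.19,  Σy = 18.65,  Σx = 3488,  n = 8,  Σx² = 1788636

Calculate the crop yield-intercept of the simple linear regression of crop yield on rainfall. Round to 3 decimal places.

1.096

Sxx = Σx² − (Σx)²/n = 1788636 − 1520768 = 267868
Sxy = Σxy − (Σx)(Σy)/n = 8890.19 − 8131.4 = 758.79
b = Sxy/Sxx = 758.79/267868 = 0.002833
a = ȳ − b·x̄ = 2.33125 − 0.002833·436 = 1.096192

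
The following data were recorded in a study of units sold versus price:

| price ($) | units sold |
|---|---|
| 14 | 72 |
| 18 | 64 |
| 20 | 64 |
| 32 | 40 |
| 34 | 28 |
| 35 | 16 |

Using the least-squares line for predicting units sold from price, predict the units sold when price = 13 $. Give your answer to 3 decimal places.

77.144

n = 6, Σx = 153, Σy = 284, Σxy = 6232, Σx² = 4325
Sxx = Σx² − (Σx)²/n = 4325 − 3901.5 = 423.5
Sxy = Σxy − (Σx)(Σy)/n = 6232 − 7242 = -1010
b = Sxy/Sxx = -1010/423.5 = -2.384888
a = ȳ − b·x̄ = 47.333333 − (-2.384888)·25.5 = 108.147973
ŷ(13) = a + b·13 = 108.147973 + (-2.384888)·13 = 77.144431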